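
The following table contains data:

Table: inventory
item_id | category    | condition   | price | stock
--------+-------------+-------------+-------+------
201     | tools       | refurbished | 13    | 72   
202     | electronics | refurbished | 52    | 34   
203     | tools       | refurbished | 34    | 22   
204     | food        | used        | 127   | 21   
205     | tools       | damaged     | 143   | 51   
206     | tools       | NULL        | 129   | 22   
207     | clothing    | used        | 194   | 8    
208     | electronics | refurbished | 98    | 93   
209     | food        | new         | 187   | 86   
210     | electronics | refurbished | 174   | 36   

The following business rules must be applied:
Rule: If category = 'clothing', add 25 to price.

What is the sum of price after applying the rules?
1176

Step 1: Count records where category = 'clothing': 1
Step 2: Total bonus added: 1 × 25 = 25
Step 3: Original sum of price: 1151
Step 4: Final sum = 1151 + 25 = 1176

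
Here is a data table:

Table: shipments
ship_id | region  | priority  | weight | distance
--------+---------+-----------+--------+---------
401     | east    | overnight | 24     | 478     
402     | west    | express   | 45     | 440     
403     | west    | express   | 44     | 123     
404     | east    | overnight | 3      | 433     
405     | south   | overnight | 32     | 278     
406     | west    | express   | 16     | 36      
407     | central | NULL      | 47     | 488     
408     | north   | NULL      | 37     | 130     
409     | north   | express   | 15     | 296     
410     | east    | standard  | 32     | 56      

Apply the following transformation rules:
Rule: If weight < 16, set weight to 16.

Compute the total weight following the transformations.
309

Step 1: 2 records have weight < 16
Step 2: These records originally summed to 18
Step 3: After setting to minimum: 2 × 16 = 32
Step 4: Unaffected records sum: 277
Step 5: Final sum = 32 + 277 = 309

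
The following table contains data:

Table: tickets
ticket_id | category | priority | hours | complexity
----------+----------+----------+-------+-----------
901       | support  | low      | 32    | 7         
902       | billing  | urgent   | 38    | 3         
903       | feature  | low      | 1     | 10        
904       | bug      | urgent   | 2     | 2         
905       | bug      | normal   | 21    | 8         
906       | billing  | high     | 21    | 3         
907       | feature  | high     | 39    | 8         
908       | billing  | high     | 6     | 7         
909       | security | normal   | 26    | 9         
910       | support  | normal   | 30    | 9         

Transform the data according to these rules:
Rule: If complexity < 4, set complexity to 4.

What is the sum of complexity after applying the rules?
70

Step 1: 3 records have complexity < 4
Step 2: These records originally summed to 8
Step 3: After setting to minimum: 3 × 4 = 12
Step 4: Unaffected records sum: 58
Step 5: Final sum = 12 + 58 = 70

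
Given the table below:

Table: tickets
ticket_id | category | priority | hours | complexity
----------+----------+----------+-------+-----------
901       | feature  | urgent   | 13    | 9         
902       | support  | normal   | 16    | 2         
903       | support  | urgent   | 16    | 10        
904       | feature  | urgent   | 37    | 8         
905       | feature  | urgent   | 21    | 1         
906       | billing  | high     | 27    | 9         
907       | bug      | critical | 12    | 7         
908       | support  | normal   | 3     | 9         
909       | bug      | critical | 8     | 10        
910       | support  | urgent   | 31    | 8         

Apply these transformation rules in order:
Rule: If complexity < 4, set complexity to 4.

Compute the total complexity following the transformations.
78

Step 1: 2 records have complexity < 4
Step 2: These records originally summed to 3
Step 3: After setting to minimum: 2 × 4 = 8
Step 4: Unaffected records sum: 70
Step 5: Final sum = 8 + 70 = 78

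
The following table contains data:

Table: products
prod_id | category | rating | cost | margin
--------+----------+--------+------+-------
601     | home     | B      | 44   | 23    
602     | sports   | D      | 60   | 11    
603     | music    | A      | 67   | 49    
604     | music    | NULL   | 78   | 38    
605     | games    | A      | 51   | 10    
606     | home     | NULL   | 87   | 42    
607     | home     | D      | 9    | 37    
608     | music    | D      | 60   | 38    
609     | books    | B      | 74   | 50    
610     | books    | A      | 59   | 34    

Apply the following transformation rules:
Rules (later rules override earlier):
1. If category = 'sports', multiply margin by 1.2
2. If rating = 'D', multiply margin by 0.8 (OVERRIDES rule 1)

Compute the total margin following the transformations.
314.8

Step 1: Rule 2 takes priority for records with rating = 'D'
  - 3 records: 86 × 0.8 = 68.8
Step 2: Rule 1 applies to remaining records with category = 'sports'
  - 0 records: 0 × 1.2 = 0.0
Step 3: Other records unchanged: 246
Step 4: Final sum = 68.8 + 0.0 + 246 = 314.8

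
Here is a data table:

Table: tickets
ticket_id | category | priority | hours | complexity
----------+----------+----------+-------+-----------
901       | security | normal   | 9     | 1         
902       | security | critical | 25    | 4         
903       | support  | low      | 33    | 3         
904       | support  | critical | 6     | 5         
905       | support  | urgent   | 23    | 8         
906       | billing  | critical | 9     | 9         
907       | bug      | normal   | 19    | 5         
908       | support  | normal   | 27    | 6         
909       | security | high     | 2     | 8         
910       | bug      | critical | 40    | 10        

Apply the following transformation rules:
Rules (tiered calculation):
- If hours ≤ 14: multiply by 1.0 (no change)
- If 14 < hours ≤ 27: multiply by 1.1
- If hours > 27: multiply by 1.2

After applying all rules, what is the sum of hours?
217.0

Step 1: Tier 1 (hours ≤ 14): 4 records, sum = 26 × 1.0 = 26.0
Step 2: Tier 2 (14 < hours ≤ 27): 4 records, sum = 94 × 1.1 = 103.4
Step 3: Tier 3 (hours > 27): 2 records, sum = 73 × 1.2 = 87.6
Step 4: Final sum = 26.0 + 103.4 + 87.6 = 217.0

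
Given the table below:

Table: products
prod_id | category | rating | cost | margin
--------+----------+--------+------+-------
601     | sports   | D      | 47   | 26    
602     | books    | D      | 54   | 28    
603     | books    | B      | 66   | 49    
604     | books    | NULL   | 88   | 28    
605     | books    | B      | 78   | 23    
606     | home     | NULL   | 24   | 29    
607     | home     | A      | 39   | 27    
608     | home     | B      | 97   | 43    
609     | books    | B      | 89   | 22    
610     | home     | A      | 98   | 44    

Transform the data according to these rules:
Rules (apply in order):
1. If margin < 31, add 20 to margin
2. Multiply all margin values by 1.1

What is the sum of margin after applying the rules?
504.9

Step 1: Apply Rule 1 - Add 20 to records with margin < 31
  - 7 records affected: 183 + (7 × 20) = 323
  - Unaffected records: 136
  - Sum after Rule 1: 459
Step 2: Apply Rule 2 - Multiply all by 1.1
  - 459 × 1.1 = 504.9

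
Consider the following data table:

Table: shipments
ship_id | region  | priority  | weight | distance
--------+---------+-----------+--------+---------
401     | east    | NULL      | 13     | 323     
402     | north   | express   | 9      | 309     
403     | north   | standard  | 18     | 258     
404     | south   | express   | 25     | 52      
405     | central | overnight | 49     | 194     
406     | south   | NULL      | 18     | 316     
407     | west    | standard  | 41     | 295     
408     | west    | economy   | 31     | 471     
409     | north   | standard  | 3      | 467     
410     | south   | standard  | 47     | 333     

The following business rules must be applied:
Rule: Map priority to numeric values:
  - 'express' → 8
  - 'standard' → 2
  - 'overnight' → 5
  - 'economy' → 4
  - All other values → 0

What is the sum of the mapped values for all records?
33

Step 1: Apply mapping to each record
Step 2: Count by status:
  'express': 2 records × 8 = 16
  'standard': 4 records × 2 = 8
  'overnight': 1 records × 5 = 5
  'economy': 1 records × 4 = 4
Step 3: Sum all mapped values = 33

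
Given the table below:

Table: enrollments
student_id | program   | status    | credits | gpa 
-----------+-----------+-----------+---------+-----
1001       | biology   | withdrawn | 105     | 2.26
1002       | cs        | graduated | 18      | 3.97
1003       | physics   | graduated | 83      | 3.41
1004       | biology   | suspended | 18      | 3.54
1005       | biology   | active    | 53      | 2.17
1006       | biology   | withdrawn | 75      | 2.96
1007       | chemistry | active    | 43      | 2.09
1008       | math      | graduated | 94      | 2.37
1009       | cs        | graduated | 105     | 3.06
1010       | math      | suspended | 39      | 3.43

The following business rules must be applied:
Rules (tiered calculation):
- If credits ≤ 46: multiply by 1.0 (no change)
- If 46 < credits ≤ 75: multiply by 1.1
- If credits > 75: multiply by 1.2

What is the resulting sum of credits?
723.2

Step 1: Tier 1 (credits ≤ 46): 4 records, sum = 118 × 1.0 = 118.0
Step 2: Tier 2 (46 < credits ≤ 75): 2 records, sum = 128 × 1.1 = 140.8
Step 3: Tier 3 (credits > 75): 4 records, sum = 387 × 1.2 = 464.4
Step 4: Final sum = 118.0 + 140.8 + 464.4 = 723.2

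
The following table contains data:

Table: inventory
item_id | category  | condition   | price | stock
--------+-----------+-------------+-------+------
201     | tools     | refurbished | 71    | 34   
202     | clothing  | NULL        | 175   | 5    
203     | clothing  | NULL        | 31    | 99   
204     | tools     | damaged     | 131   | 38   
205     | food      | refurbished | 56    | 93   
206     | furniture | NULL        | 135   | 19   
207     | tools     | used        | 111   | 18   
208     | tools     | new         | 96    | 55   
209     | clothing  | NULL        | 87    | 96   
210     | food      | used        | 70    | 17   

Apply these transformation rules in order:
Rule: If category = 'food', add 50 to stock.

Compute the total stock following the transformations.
574

Step 1: Count records where category = 'food': 2
Step 2: Total bonus added: 2 × 50 = 100
Step 3: Original sum of stock: 474
Step 4: Final sum = 474 + 100 = 574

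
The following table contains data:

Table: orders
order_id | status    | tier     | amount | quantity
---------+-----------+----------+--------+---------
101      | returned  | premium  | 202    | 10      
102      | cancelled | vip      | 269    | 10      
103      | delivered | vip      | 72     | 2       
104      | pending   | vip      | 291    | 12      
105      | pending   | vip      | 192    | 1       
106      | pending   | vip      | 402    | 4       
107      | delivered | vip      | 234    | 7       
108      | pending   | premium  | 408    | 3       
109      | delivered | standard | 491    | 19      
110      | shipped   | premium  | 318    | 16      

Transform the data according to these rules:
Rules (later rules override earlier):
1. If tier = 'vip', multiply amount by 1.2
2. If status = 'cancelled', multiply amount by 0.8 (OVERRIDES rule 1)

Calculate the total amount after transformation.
3063.4

Step 1: Rule 2 takes priority for records with status = 'cancelled'
  - 1 records: 269 × 0.8 = 215.2
Step 2: Rule 1 applies to remaining records with tier = 'vip'
  - 5 records: 1191 × 1.2 = 1429.2
Step 3: Other records unchanged: 1419
Step 4: Final sum = 215.2 + 1429.2 + 1419 = 3063.4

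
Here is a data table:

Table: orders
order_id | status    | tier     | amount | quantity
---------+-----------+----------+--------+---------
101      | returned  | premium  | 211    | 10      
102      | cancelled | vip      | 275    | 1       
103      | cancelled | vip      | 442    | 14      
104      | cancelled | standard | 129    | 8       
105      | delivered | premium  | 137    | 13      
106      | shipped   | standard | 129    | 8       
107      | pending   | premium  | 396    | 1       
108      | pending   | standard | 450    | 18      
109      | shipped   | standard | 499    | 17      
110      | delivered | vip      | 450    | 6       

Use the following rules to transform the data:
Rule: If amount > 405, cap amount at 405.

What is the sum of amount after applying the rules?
2897

Step 1: 4 records have amount > 405
Step 2: These records originally summed to 1841
Step 3: After capping: 4 × 405 = 1620
Step 4: Unaffected records sum: 1277
Step 5: Final sum = 1620 + 1277 = 2897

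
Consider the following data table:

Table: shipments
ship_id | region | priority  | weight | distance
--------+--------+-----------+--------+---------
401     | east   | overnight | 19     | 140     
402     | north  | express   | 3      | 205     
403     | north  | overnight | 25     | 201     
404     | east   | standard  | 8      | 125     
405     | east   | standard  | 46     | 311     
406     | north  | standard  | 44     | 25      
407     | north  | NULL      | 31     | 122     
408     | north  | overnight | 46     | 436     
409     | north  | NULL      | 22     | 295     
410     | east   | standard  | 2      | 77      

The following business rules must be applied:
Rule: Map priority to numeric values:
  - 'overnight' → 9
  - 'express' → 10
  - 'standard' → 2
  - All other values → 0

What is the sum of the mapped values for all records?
45

Step 1: Apply mapping to each record
Step 2: Count by status:
  'overnight': 3 records × 9 = 27
  'express': 1 records × 10 = 10
  'standard': 4 records × 2 = 8
Step 3: Sum all mapped values = 45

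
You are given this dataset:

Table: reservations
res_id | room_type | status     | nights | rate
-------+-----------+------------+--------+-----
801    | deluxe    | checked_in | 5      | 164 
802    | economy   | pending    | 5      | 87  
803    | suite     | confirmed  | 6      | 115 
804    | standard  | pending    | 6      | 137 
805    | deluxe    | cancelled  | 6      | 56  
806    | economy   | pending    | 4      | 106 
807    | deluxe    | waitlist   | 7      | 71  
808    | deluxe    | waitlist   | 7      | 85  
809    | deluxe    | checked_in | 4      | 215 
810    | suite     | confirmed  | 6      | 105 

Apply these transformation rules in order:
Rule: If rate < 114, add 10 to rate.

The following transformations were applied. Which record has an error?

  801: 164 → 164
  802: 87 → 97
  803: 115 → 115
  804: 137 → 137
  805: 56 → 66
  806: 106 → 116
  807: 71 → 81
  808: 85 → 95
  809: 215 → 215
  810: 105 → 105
Record 810 has an error. The correct transformed value should be 115, not 105.

Step 1: Check each record against the rule
Step 2: Record 810 has rate = 105
Step 3: Since 105 < 114, the bonus should have been applied
Step 4: Correct value = 115, but claimed value = 105
Conclusion: Record 810 has the error.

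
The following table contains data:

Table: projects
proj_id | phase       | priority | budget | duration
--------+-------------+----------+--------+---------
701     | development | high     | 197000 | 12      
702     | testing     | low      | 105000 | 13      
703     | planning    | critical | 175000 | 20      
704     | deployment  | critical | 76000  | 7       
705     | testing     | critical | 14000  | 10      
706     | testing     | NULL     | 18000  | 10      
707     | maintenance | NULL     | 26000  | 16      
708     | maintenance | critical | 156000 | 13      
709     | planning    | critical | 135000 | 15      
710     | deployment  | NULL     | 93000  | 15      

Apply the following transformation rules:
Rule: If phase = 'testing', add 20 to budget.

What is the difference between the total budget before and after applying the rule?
60

Step 1: Original sum of budget = 995000
Step 2: 3 records have phase = 'testing'
Step 3: Each affected record changes by 20
Step 4: Total change = 3 × 20 = 60
Step 5: New sum = 995000 + 60 = 995060
Step 6: Difference = |995060 - 995000| = 60
        (Sum increased by 60)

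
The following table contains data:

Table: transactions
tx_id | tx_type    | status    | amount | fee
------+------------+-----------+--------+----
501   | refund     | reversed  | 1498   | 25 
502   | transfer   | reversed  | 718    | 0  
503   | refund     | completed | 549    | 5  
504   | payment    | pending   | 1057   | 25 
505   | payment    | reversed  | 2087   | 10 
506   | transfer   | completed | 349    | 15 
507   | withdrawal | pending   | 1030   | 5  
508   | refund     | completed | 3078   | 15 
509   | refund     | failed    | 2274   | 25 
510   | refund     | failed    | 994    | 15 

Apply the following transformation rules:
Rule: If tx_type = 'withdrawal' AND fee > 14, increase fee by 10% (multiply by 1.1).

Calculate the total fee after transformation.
140

Step 1: Find records where tx_type = 'withdrawal' AND fee > 14
Step 2: 0 records match, summing to 0
Step 3: After multiplier: 0 × 1.1 = 0.0
Step 4: Unaffected records sum: 140
Step 5: Final sum = 0.0 + 140 = 140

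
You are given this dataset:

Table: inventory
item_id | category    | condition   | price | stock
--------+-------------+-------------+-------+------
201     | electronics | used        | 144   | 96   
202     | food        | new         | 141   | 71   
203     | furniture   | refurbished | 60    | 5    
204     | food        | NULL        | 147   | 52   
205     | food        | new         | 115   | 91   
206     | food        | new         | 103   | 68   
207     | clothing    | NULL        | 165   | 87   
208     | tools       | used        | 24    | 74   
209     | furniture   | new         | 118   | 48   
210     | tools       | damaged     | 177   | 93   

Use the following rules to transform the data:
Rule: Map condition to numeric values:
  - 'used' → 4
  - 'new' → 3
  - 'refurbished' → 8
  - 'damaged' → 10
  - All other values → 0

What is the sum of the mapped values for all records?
38

Step 1: Apply mapping to each record
Step 2: Count by status:
  'used': 2 records × 4 = 8
  'new': 4 records × 3 = 12
  'refurbished': 1 records × 8 = 8
  'damaged': 1 records × 10 = 10
Step 3: Sum all mapped values = 38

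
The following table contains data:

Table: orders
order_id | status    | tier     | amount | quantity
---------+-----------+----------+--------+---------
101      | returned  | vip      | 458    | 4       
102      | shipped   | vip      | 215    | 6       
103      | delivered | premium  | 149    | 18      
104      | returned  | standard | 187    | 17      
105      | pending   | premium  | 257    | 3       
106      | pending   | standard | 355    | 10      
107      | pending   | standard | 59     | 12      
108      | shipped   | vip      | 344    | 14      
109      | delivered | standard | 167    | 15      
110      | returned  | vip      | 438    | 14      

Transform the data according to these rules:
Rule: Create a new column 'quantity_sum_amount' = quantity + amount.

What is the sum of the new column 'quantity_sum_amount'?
2742

Step 1: For each record, compute quantity + amount
Example calculations:
  4 + 458 = 462
  6 + 215 = 221
  18 + 149 = 167
  ...
Step 2: Sum all derived values
Step 3: Total = 2742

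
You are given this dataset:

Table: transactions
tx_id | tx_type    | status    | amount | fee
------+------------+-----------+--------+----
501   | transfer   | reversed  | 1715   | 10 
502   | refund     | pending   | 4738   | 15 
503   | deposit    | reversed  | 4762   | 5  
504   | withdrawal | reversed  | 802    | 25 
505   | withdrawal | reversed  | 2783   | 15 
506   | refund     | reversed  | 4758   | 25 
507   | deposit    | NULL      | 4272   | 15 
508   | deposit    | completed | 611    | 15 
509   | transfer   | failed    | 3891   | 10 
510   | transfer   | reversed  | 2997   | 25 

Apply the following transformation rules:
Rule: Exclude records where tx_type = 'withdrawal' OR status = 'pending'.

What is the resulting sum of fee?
105

Step 1: Find records where tx_type = 'withdrawal' OR status = 'pending'
Step 2: 3 records match, summing to 55
Step 3: Original sum: 160
Step 4: Remaining sum = 160 - 55 = 105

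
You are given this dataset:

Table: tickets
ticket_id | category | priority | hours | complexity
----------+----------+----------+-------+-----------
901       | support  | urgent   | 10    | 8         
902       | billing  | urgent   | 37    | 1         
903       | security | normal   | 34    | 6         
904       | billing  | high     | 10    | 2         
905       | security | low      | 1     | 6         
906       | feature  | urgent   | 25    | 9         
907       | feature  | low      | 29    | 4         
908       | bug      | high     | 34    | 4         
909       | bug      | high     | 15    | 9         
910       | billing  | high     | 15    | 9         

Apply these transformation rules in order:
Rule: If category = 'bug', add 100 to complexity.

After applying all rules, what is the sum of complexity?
258

Step 1: Count records where category = 'bug': 2
Step 2: Total bonus added: 2 × 100 = 200
Step 3: Original sum of complexity: 58
Step 4: Final sum = 58 + 200 = 258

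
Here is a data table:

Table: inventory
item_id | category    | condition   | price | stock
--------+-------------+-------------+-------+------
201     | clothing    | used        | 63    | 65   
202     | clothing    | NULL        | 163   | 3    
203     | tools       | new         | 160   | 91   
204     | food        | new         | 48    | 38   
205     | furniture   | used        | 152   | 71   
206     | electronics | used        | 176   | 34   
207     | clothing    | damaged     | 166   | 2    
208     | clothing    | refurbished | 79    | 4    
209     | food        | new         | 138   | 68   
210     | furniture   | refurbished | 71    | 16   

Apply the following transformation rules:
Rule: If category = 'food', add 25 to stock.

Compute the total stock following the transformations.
442

Step 1: Count records where category = 'food': 2
Step 2: Total bonus added: 2 × 25 = 50
Step 3: Original sum of stock: 392
Step 4: Final sum = 392 + 50 = 442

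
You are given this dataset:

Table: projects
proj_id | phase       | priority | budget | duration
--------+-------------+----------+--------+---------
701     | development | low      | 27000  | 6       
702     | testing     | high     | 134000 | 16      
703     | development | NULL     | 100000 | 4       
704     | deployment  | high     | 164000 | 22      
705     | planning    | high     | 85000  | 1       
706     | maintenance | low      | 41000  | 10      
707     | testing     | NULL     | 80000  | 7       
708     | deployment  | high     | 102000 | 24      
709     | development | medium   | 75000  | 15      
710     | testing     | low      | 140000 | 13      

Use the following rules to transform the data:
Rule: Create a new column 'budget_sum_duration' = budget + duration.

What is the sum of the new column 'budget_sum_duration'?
948118

Step 1: For each record, compute budget + duration
Example calculations:
  27000 + 6 = 27006
  134000 + 16 = 134016
  100000 + 4 = 100004
  ...
Step 2: Sum all derived values
Step 3: Total = 948118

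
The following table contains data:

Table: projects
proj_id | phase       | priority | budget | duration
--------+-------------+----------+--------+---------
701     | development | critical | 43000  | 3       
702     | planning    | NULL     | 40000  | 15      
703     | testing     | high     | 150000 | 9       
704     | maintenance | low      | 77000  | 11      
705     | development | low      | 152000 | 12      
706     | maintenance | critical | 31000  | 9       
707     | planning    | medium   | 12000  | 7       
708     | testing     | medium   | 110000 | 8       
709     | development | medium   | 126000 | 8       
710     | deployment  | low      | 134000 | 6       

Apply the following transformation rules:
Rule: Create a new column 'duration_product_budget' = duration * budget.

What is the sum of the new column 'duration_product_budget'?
7805000

Step 1: For each record, compute duration * budget
Example calculations:
  3 * 43000 = 129000
  15 * 40000 = 600000
  9 * 150000 = 1350000
  ...
Step 2: Sum all derived values
Step 3: Total = 7805000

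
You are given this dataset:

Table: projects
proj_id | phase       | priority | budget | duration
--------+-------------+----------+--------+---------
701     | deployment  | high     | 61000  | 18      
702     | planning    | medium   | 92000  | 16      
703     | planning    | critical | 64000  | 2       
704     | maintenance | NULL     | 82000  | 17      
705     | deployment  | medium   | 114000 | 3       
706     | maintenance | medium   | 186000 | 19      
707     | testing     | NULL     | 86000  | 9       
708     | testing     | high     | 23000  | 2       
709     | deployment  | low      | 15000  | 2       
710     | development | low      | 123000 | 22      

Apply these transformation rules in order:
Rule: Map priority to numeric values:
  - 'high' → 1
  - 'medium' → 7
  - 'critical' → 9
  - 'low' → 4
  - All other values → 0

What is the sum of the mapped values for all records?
40

Step 1: Apply mapping to each record
Step 2: Count by status:
  'high': 2 records × 1 = 2
  'medium': 3 records × 7 = 21
  'critical': 1 records × 9 = 9
  'low': 2 records × 4 = 8
Step 3: Sum all mapped values = 40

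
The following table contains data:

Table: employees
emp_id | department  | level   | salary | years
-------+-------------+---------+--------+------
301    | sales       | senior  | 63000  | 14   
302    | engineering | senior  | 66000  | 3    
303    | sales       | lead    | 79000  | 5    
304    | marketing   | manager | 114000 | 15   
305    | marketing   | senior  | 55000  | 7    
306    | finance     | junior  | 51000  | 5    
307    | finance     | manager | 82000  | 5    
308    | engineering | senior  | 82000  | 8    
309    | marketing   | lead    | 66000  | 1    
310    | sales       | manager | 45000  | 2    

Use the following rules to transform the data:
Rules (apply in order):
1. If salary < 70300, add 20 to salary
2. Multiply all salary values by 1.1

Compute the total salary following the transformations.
773432.0

Step 1: Apply Rule 1 - Add 20 to records with salary < 70300
  - 6 records affected: 346000 + (6 × 20) = 346120
  - Unaffected records: 357000
  - Sum after Rule 1: 703120
Step 2: Apply Rule 2 - Multiply all by 1.1
  - 703120 × 1.1 = 773432.0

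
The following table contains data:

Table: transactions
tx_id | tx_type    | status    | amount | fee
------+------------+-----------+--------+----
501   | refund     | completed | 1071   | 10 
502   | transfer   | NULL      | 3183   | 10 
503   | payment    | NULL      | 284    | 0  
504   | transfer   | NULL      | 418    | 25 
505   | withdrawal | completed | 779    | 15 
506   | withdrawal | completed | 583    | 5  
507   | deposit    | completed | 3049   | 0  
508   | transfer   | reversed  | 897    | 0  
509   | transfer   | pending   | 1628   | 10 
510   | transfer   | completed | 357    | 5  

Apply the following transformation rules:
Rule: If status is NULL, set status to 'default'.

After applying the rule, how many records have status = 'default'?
3

Step 1: Count records where status IS NULL
Step 2: Found 3 records with NULL status
Step 3: These records will have status set to 'default'
Step 4: Records already having status = 'default': 0
Step 5: Answer: 3 + 0 = 3 records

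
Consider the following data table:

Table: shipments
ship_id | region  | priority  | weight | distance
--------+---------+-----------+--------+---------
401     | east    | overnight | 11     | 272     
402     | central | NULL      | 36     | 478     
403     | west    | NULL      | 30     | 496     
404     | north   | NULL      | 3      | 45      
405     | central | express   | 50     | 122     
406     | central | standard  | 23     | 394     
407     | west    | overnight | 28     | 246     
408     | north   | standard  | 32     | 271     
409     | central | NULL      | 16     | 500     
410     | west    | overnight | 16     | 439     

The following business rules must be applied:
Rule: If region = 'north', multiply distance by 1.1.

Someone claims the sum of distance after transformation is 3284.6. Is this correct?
No, the correct result is 3294.6.

Step 1: Calculate the correct sum after transformation
Step 2: Apply multiplier 1.1 to records where region = 'north'
Step 3: Correct result = 3294.6
Step 4: Claimed result = 3284.6
Step 5: 3294.6 ≠ 3284.6
Conclusion: The claimed result is incorrect. The correct answer is 3294.6.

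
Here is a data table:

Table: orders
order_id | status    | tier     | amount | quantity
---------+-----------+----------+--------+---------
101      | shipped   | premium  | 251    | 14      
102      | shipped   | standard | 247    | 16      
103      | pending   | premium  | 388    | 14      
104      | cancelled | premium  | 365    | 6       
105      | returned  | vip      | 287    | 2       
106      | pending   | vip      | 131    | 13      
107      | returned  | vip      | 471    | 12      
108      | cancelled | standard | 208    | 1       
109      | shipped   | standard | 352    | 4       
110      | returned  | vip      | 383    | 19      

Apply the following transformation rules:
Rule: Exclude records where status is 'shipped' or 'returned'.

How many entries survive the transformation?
4

Step 1: Count records to exclude
  - 3 (shipped) + 3 (returned) = 6 records
Step 2: Total records: 10
Step 3: Remaining = 10 - 6 = 4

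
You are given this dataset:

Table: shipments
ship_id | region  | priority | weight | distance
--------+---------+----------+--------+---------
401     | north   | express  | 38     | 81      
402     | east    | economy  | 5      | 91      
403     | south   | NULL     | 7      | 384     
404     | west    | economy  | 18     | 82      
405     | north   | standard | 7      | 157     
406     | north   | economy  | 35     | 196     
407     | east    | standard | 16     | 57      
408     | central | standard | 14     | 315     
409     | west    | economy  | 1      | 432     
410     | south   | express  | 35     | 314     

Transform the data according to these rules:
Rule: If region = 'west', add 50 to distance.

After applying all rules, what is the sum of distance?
2209

Step 1: Count records where region = 'west': 2
Step 2: Total bonus added: 2 × 50 = 100
Step 3: Original sum of distance: 2109
Step 4: Final sum = 2109 + 100 = 2209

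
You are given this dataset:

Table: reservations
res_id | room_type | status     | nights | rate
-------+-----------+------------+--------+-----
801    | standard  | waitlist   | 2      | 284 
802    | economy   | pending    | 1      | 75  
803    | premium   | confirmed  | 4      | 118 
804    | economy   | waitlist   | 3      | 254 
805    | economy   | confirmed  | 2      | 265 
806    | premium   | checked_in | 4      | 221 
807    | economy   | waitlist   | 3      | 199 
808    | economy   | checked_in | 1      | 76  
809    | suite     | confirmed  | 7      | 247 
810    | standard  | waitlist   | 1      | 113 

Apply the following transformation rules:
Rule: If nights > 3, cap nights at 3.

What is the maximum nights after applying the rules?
3

Step 1: Original maximum nights = 7
Step 2: Apply cap at 3
Step 3: 3 records had nights > 3 and were capped
Step 4: Maximum after transformation = 3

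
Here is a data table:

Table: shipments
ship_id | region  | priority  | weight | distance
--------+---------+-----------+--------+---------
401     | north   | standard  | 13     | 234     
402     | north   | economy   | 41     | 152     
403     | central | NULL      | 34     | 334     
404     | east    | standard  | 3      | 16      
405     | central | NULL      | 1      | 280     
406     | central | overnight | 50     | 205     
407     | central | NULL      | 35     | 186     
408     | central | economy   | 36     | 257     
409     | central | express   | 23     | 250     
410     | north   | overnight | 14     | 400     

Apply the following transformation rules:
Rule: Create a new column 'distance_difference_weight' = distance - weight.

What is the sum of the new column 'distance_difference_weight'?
2064

Step 1: For each record, compute distance - weight
Example calculations:
  234 - 13 = 221
  152 - 41 = 111
  334 - 34 = 300
  ...
Step 2: Sum all derived values
Step 3: Total = 2064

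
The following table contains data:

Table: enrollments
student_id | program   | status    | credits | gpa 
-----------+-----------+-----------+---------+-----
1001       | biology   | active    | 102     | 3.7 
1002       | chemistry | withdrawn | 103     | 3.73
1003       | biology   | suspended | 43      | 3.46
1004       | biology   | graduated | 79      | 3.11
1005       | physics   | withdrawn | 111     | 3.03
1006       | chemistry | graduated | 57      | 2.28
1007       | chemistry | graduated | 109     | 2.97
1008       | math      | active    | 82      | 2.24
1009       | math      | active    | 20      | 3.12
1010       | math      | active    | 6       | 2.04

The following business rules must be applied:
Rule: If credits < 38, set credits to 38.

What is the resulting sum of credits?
762

Step 1: 2 records have credits < 38
Step 2: These records originally summed to 26
Step 3: After setting to minimum: 2 × 38 = 76
Step 4: Unaffected records sum: 686
Step 5: Final sum = 76 + 686 = 762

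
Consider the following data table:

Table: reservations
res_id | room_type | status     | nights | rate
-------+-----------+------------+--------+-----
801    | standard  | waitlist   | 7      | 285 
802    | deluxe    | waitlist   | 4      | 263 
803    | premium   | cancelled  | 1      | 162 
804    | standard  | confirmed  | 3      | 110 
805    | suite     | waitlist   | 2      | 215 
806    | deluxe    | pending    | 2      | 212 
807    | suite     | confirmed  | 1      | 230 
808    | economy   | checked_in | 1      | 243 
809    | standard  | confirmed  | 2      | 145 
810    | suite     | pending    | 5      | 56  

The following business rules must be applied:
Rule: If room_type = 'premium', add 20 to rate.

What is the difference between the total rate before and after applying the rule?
20

Step 1: Original sum of rate = 1921
Step 2: 1 records have room_type = 'premium'
Step 3: Each affected record changes by 20
Step 4: Total change = 1 × 20 = 20
Step 5: New sum = 1921 + 20 = 1941
Step 6: Difference = |1941 - 1921| = 20
        (Sum increased by 20)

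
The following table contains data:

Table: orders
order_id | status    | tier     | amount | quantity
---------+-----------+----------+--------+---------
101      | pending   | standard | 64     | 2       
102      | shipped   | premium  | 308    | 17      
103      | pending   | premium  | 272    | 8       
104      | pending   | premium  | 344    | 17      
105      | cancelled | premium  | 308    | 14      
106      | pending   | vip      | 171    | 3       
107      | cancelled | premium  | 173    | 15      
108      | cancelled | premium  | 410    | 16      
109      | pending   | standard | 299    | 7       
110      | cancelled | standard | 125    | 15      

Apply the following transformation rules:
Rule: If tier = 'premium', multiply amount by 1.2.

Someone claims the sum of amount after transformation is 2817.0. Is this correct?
No, the correct result is 2837.0.

Step 1: Calculate the correct sum after transformation
Step 2: Apply multiplier 1.2 to records where tier = 'premium'
Step 3: Correct result = 2837.0
Step 4: Claimed result = 2817.0
Step 5: 2837.0 ≠ 2817.0
Conclusion: The claimed result is incorrect. The correct answer is 2837.0.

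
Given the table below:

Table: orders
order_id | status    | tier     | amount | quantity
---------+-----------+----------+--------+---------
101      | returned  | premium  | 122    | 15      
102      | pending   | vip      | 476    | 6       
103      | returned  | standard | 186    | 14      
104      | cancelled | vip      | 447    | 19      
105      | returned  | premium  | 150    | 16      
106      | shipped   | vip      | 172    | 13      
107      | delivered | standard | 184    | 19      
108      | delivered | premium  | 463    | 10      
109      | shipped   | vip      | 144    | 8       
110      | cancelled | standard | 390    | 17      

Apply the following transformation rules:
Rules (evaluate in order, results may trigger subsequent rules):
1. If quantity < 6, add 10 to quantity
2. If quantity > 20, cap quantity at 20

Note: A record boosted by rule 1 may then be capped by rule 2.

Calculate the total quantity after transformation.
137

Step 1: Apply rule 1 to records with quantity < 6
  - 0 records get bonus of 10
  - Of these, 0 records then exceed 20 and get capped
Step 2: Apply rule 2 to records with quantity > 20
  - 0 records (original) are capped
Step 3: Calculate final sum = 137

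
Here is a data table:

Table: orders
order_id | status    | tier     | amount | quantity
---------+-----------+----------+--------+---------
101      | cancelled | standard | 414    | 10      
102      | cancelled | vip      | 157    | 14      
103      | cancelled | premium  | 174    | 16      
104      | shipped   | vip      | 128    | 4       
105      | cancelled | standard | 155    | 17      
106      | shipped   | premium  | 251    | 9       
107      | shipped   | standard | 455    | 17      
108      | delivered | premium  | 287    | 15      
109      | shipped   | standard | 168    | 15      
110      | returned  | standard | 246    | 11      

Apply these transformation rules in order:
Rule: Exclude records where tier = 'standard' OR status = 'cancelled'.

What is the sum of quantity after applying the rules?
28

Step 1: Find records where tier = 'standard' OR status = 'cancelled'
Step 2: 7 records match, summing to 100
Step 3: Original sum: 128
Step 4: Remaining sum = 128 - 100 = 28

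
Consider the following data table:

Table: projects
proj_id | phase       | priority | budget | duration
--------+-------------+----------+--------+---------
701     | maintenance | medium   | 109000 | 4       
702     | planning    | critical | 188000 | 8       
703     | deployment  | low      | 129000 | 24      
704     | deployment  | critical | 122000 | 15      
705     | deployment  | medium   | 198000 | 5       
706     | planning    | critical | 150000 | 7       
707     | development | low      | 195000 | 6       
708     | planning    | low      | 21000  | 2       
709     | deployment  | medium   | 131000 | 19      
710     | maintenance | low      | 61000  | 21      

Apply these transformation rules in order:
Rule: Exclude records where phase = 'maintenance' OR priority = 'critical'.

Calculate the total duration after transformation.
56

Step 1: Find records where phase = 'maintenance' OR priority = 'critical'
Step 2: 5 records match, summing to 55
Step 3: Original sum: 111
Step 4: Remaining sum = 111 - 55 = 56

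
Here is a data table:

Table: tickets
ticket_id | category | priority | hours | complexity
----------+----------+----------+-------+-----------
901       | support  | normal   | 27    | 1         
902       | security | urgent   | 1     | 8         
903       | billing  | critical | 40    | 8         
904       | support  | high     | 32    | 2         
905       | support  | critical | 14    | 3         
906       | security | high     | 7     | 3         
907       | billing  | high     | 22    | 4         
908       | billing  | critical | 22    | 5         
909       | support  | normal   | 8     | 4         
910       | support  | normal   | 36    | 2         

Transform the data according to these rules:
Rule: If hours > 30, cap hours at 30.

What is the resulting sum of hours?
191

Step 1: 3 records have hours > 30
Step 2: These records originally summed to 108
Step 3: After capping: 3 × 30 = 90
Step 4: Unaffected records sum: 101
Step 5: Final sum = 90 + 101 = 191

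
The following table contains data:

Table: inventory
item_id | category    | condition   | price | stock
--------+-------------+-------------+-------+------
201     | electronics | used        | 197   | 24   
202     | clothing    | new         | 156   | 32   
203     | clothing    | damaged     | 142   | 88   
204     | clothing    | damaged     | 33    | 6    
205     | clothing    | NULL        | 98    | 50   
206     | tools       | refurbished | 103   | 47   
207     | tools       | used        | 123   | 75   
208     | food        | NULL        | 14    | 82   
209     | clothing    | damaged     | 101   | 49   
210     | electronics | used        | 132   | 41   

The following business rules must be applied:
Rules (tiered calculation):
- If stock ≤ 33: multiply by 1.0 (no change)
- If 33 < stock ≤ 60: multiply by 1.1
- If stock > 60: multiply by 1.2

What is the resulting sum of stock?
561.7

Step 1: Tier 1 (stock ≤ 33): 3 records, sum = 62 × 1.0 = 62.0
Step 2: Tier 2 (33 < stock ≤ 60): 4 records, sum = 187 × 1.1 = 205.7
Step 3: Tier 3 (stock > 60): 3 records, sum = 245 × 1.2 = 294.0
Step 4: Final sum = 62.0 + 205.7 + 294.0 = 561.7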